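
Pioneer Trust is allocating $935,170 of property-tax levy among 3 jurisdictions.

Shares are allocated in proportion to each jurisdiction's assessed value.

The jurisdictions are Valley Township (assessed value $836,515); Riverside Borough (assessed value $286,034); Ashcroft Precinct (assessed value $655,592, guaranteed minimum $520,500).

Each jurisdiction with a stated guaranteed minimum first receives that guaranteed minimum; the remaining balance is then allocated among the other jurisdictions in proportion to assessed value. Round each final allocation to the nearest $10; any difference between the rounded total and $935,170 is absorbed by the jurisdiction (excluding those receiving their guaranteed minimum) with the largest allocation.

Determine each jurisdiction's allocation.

Guaranteed amounts: Ashcroft Precinct $520,500. Remaining pool $414,670.
Remaining pool split over remaining assessed value 1,122,549: Valley Township 309,008.94 → $309,010; Riverside Borough 105,661.06 → $105,660.

Valley Township: $309,010 · Riverside Borough: $105,660 · Ashcroft Precinct: $520,500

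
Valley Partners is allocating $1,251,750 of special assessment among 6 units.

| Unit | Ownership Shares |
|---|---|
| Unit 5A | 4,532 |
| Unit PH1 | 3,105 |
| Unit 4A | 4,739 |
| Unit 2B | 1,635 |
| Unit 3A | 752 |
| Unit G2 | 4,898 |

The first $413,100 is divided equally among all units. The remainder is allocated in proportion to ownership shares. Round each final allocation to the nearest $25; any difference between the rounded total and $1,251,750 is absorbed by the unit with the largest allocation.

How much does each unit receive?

First tranche $413,100 split equally: $68,850 each.
Remainder $838,650 by ownership shares (total 19,661): Unit 5A 193,314.78 → $193,325; Unit PH1 132,445.36 → $132,450; Unit 4A 202,144.47 → $202,150; Unit 2B 69,741.76 → $69,750; Unit 3A 32,076.94 → $32,075; Unit G2 208,926.69 → $208,925.
Rounding difference −$25 on remainder applied to Unit G2.
Totals: Unit 5A $68,850 + $193,325 = $262,175; Unit PH1 $68,850 + $132,450 = $201,300; Unit 4A $68,850 + $202,150 = $271,000; Unit 2B $68,850 + $69,750 = $138,600; Unit 3A $68,850 + $32,075 = $100,925; Unit G2 $68,850 + $208,900 = $277,750.

Unit 5A: $262,175 | Unit PH1: $201,300 | Unit 4A: $271,000 | Unit 2B: $138,600 | Unit 3A: $100,925 | Unit G2: $277,750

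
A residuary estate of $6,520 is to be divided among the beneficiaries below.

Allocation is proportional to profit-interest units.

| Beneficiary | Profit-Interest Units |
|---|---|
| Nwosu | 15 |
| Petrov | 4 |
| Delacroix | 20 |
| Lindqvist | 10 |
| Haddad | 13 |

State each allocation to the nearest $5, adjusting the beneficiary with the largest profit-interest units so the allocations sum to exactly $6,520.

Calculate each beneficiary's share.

Sum of profit-interest units: 15 + 4 + 20 + 10 + 13 = 62.
Pro-rata amounts: Nwosu 1,577.42; Petrov 420.65; Delacroix 2,103.23; Lindqvist 1,051.61; Haddad 1,367.10.
Rounded to nearest $5: Nwosu $1,575; Petrov $420; Delacroix $2,105; Lindqvist $1,050; Haddad $1,365. Sum = $6,515.
Difference $6,520 − $6,515 = +$5 applied to largest profit-interest units (Delacroix): Delacroix becomes $2,110.

Nwosu: $1,575 · Petrov: $420 · Delacroix: $2,110 · Lindqvist: $1,050 · Haddad: $1,365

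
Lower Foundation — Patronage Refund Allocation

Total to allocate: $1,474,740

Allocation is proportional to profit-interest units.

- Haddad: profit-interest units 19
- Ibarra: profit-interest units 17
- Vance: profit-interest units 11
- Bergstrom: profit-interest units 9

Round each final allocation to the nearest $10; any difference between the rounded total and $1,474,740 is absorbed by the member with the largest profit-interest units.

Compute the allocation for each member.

Total profit-interest units = 19 + 17 + 11 + 9 = 56.
Proportional shares: Haddad 500,358.21; Ibarra 447,688.93; Vance 289,681.07; Bergstrom 237,011.79.
After rounding ($10): Haddad $500,360; Ibarra $447,690; Vance $289,680; Bergstrom $237,010. Sum = $1,474,740.
Sum already equals the total — no adjustment.

Haddad: $500,360 · Ibarra: $447,690 · Vance: $289,680 · Bergstrom: $237,010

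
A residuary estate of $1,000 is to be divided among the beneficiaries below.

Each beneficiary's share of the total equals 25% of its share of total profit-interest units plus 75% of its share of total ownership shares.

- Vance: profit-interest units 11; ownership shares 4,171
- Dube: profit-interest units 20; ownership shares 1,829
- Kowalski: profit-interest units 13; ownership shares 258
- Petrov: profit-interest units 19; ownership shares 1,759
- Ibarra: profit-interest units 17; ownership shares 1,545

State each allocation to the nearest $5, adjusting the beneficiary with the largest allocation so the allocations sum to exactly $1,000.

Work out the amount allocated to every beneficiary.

Profit-interest units total 80; ownership shares total 9,562.
Composite weights (25% profit-interest units + 75% ownership shares): Vance 0.3615; Dube 0.2060; Kowalski 0.0609; Petrov 0.1973; Ibarra 0.1743.
Pro-rata amounts: Vance 361.53; Dube 205.96; Kowalski 60.86; Petrov 197.34; Ibarra 174.31.
After rounding ($5): Vance $360; Dube $205; Kowalski $60; Petrov $195; Ibarra $175. Sum = $995.
Difference $1,000 − $995 = +$5 applied to largest allocation (Vance): Vance becomes $365.

Vance: $365 | Dube: $205 | Kowalski: $60 | Petrov: $195 | Ibarra: $175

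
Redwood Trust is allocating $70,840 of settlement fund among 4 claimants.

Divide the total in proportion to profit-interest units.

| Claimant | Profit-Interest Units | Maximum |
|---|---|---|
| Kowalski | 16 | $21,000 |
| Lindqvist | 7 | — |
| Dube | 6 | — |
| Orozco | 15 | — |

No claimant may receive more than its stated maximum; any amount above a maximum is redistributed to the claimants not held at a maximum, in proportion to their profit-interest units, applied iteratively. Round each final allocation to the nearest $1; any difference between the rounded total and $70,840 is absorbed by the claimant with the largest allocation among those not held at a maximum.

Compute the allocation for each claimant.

Kowalski: $21,000; Lindqvist: $12,460; Dube: $10,680; Orozco: $26,700

Profit-interest units total: 44.
Proportional shares (ignoring caps): Kowalski 25,760.00; Lindqvist 11,270.00; Dube 9,660.00; Orozco 24,150.00.
Held at cap: Kowalski ($21,000); remaining pool $49,840 reallocated over remaining profit-interest units 28.
Remaining shares: Lindqvist 12,460.00 → $12,460; Dube 10,680.00 → $10,680; Orozco 26,700.00 → $26,700.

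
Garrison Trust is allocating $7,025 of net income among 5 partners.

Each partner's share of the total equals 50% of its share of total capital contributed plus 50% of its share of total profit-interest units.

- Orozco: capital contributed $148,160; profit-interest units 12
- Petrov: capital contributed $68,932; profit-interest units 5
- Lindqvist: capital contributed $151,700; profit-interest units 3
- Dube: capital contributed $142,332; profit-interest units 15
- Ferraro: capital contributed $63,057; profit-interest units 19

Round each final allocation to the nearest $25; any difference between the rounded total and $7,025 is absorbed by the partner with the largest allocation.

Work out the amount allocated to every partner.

Orozco: $1,675 | Petrov: $750 | Lindqvist: $1,125 | Dube: $1,850 | Ferraro: $1,625

Totals — capital contributed 574,181, profit-interest units 54.
Composite weights (50% capital contributed + 50% profit-interest units): Orozco 0.2401; Petrov 0.1063; Lindqvist 0.1599; Dube 0.2628; Ferraro 0.2308.
Raw shares: Orozco 1,686.91; Petrov 746.92; Lindqvist 1,123.15; Dube 1,846.40; Ferraro 1,621.63.
After rounding ($25): Orozco $1,675; Petrov $750; Lindqvist $1,125; Dube $1,850; Ferraro $1,625. Sum = $7,025.
No rounding difference to absorb.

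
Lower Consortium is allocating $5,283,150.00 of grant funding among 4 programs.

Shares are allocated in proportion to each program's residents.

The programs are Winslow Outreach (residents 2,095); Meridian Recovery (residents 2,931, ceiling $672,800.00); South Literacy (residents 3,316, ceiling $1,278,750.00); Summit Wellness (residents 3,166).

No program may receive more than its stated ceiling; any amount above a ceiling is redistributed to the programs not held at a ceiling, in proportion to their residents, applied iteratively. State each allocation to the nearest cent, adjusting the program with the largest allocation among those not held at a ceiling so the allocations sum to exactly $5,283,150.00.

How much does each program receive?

Winslow Outreach: $1,326,687.32 | Meridian Recovery: $672,800.00 | South Literacy: $1,278,750.00 | Summit Wellness: $2,004,912.68

Sum of residents: 11,508.
Pro-rata shares before constraints: Winslow Outreach 961,783.0422; Meridian Recovery 1,345,578.0892; South Literacy 1,522,325.8081; Summit Wellness 1,453,463.0605.
Cap binds for Meridian Recovery ($672,800.00), South Literacy ($1,278,750.00); balance $3,331,600.00 reallocated over remaining residents 5,261.
Remaining shares: Winslow Outreach 1,326,687.3218 → $1,326,687.32; Summit Wellness 2,004,912.6782 → $2,004,912.68.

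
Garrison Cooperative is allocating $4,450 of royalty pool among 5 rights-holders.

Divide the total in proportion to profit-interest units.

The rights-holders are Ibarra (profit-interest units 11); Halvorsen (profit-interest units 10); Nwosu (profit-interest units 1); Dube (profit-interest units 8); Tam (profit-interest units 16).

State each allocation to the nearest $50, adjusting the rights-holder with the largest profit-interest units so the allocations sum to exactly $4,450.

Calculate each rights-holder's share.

Ibarra: $1,050 · Halvorsen: $950 · Nwosu: $100 · Dube: $750 · Tam: $1,600

Sum of profit-interest units: 11 + 10 + 1 + 8 + 16 = 46.
Proportional shares: Ibarra 1,064.13; Halvorsen 967.39; Nwosu 96.74; Dube 773.91; Tam 1,547.83.
Rounded to nearest $50: Ibarra $1,050; Halvorsen $950; Nwosu $100; Dube $750; Tam $1,550. Sum = $4,400.
Difference $4,450 − $4,400 = +$50 applied to largest profit-interest units (Tam): Tam becomes $1,600.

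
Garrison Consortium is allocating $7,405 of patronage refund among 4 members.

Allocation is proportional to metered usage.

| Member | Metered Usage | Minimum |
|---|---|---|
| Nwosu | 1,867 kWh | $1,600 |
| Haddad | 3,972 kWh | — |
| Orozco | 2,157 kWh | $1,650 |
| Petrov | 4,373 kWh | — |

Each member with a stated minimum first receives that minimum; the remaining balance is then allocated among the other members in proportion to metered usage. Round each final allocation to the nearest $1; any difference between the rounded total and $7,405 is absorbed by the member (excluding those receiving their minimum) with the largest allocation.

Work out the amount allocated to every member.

Fund the minimums — Nwosu $1,600; Orozco $1,650. Balance $4,155.
Balance split over remaining metered usage 8,345: Haddad 1,977.67 → $1,978; Petrov 2,177.33 → $2,177.

Nwosu: $1,600 | Haddad: $1,978 | Orozco: $1,650 | Petrov: $2,177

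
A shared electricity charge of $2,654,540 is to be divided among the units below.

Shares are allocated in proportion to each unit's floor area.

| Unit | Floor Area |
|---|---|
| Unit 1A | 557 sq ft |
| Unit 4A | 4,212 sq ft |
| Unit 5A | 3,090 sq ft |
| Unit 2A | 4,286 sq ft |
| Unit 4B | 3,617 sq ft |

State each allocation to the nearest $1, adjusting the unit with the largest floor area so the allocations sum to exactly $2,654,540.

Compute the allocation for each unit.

Total floor area = 557 + 4,212 + 3,090 + 4,286 + 3,617 = 15,762.
Unrounded shares: Unit 1A 93,806.55; Unit 4A 709,359.38; Unit 5A 520,398.97; Unit 2A 721,822.00; Unit 4B 609,153.10.
At nearest $1: Unit 1A $93,807; Unit 4A $709,359; Unit 5A $520,399; Unit 2A $721,822; Unit 4B $609,153. Sum = $2,654,540.
No rounding difference to absorb.

Unit 1A: $93,807 · Unit 4A: $709,359 · Unit 5A: $520,399 · Unit 2A: $721,822 · Unit 4B: $609,153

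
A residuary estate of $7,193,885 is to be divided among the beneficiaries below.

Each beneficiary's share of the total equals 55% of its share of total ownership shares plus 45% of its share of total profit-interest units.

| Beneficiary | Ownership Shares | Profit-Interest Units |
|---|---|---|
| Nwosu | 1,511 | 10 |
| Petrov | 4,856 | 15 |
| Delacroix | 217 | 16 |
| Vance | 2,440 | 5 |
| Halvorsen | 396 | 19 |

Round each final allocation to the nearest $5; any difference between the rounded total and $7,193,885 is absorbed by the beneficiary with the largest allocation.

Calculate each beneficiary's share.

Totals — ownership shares 9,420, profit-interest units 65.
Combined weights (55% ownership shares + 45% profit-interest units): Nwosu 0.1575; Petrov 0.3874; Delacroix 0.1234; Vance 0.1771; Halvorsen 0.1547.
Raw shares: Nwosu 1,132,696.17; Petrov 2,786,699.33; Delacroix 888,006.56; Vance 1,273,880.42; Halvorsen 1,112,602.52.
At nearest $5: Nwosu $1,132,695; Petrov $2,786,700; Delacroix $888,005; Vance $1,273,880; Halvorsen $1,112,605. Sum = $7,193,885.
No rounding difference to absorb.

Nwosu: $1,132,695; Petrov: $2,786,700; Delacroix: $888,005; Vance: $1,273,880; Halvorsen: $1,112,605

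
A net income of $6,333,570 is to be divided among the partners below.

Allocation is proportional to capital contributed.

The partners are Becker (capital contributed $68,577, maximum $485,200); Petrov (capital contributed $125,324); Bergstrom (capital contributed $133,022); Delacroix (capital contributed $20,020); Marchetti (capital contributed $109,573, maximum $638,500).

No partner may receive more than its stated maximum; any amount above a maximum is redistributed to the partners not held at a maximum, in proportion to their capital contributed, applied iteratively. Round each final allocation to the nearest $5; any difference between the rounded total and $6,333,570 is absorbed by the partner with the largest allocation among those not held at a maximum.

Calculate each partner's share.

Becker: $485,200 · Petrov: $2,345,550 · Bergstrom: $2,489,630 · Delacroix: $374,690 · Marchetti: $638,500

Capital contributed total: 456,516.
Proportional shares (ignoring caps): Becker 951,417.32; Petrov 1,738,708.67; Bergstrom 1,845,508.48; Delacroix 277,751.65; Marchetti 1,520,183.88.
Capped: Becker ($485,200), Marchetti ($638,500); balance $5,209,870 reallocated over remaining capital contributed 278,366.
Remaining shares: Petrov 2,345,551.35 → $2,345,550; Bergstrom 2,489,626.34 → $2,489,625; Delacroix 374,692.30 → $374,690.
Rounding difference +$5 applied to Bergstrom → $2,489,630.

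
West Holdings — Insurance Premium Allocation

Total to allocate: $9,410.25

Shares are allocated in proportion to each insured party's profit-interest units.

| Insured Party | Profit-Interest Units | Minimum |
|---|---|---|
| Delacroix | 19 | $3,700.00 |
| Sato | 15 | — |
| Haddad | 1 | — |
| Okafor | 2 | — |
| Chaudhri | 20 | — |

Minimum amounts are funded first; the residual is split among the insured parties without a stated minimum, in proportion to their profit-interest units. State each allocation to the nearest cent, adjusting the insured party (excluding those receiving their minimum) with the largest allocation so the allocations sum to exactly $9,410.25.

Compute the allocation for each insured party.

Delacroix: $3,700.00 | Sato: $2,254.05 | Haddad: $150.27 | Okafor: $300.54 | Chaudhri: $3,005.39

Minimums first: Delacroix $3,700.00. Balance $5,710.25.
Balance split over remaining profit-interest units 38: Sato 2,254.0461 → $2,254.05; Haddad 150.2697 → $150.27; Okafor 300.5395 → $300.54; Chaudhri 3,005.3947 → $3,005.39.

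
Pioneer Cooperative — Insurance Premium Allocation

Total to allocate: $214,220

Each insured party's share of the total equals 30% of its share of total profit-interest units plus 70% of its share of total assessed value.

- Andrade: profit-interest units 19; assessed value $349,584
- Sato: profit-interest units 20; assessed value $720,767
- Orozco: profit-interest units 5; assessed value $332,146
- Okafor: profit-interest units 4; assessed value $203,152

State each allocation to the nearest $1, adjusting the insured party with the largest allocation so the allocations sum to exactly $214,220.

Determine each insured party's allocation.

Totals — profit-interest units 48, assessed value 1,605,649.
Composite weights (30% profit-interest units + 70% assessed value): Andrade 0.2712; Sato 0.4392; Orozco 0.1761; Okafor 0.1136.
Proportional shares: Andrade 58,086.81; Sato 94,091.03; Orozco 37,713.99; Okafor 24,328.17.
At nearest $1: Andrade $58,087; Sato $94,091; Orozco $37,714; Okafor $24,328. Sum = $214,220.
No rounding difference to absorb.

Andrade: $58,087 · Sato: $94,091 · Orozco: $37,714 · Okafor: $24,328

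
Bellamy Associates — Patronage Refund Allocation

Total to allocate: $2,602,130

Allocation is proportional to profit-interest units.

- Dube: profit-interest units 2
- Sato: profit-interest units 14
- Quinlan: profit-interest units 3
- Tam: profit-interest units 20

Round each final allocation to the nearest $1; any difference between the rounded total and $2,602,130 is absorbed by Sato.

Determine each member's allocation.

Dube: $133,443 · Sato: $934,097 · Quinlan: $200,164 · Tam: $1,334,426

Total profit-interest units = 39.
Pro-rata amounts: Dube 2/39 × $2,602,130 = 133,442.56; Sato 14/39 × $2,602,130 = 934,097.95; Quinlan 3/39 × $2,602,130 = 200,163.85; Tam 20/39 × $2,602,130 = 1,334,425.64.
After rounding ($1): Dube $133,443; Sato $934,098; Quinlan $200,164; Tam $1,334,426. Sum = $2,602,131.
Difference $2,602,130 − $2,602,131 = −$1 applied to Sato: Sato becomes $934,097.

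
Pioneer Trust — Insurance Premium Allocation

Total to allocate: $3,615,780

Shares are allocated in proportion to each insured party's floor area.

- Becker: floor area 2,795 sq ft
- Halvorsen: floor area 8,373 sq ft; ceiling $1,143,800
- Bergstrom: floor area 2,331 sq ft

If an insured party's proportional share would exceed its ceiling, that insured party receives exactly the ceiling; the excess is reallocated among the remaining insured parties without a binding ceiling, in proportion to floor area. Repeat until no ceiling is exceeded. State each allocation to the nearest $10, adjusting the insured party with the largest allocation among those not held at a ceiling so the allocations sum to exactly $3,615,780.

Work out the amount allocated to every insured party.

Total floor area = 13,499.
Unconstrained shares: Becker 748,655.83; Halvorsen 2,242,753.24; Bergstrom 624,370.93.
Cap binds for Halvorsen ($1,143,800); balance $2,471,980 reallocated over remaining floor area 5,126.
Remaining shares: Becker 1,347,870.48 → $1,347,870; Bergstrom 1,124,109.52 → $1,124,110.

Becker: $1,347,870 | Halvorsen: $1,143,800 | Bergstrom: $1,124,110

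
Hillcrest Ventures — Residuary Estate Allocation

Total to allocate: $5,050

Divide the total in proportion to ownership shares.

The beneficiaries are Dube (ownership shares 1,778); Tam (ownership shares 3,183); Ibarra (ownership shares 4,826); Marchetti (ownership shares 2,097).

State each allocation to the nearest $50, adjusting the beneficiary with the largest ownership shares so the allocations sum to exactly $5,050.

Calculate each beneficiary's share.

Dube: $750 | Tam: $1,350 | Ibarra: $2,050 | Marchetti: $900

Ownership shares total: 1,778 + 3,183 + 4,826 + 2,097 = 11,884.
Unrounded shares: Dube 755.55; Tam 1,352.59; Ibarra 2,050.77; Marchetti 891.10.
Rounded to nearest $50: Dube $750; Tam $1,350; Ibarra $2,050; Marchetti $900. Sum = $5,050.
No rounding difference to absorb.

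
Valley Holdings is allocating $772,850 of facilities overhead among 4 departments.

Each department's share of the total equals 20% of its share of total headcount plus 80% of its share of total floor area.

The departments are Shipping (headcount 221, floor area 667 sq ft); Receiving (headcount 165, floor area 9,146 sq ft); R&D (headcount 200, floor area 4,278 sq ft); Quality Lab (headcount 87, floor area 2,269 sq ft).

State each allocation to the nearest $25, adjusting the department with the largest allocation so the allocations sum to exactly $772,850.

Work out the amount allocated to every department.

Shipping: $75,975 | Receiving: $383,550 | R&D: $207,600 | Quality Lab: $105,725

Totals — headcount 673, floor area 16,360.
Combined weights (20% headcount + 80% floor area): Shipping 0.0983; Receiving 0.4963; R&D 0.2686; Quality Lab 0.1368.
Unrounded shares: Shipping 75,965.14; Receiving 383,543.30; R&D 207,609.55; Quality Lab 105,732.01.
Rounded to nearest $25: Shipping $75,975; Receiving $383,550; R&D $207,600; Quality Lab $105,725. Sum = $772,850.
Rounded total matches; no reconciliation needed.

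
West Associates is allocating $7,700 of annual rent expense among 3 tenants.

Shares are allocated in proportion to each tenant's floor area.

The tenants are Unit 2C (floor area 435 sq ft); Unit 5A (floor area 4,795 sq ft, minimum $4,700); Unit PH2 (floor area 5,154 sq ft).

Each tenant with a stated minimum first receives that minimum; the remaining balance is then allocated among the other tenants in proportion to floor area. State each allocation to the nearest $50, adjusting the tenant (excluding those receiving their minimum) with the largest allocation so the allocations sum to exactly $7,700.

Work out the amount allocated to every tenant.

Fund the minimums — Unit 5A $4,700. Residual $3,000.
Residual split over remaining floor area 5,589: Unit 2C 233.49 → $250; Unit PH2 2,766.51 → $2,750.

Unit 2C: $250 | Unit 5A: $4,700 | Unit PH2: $2,750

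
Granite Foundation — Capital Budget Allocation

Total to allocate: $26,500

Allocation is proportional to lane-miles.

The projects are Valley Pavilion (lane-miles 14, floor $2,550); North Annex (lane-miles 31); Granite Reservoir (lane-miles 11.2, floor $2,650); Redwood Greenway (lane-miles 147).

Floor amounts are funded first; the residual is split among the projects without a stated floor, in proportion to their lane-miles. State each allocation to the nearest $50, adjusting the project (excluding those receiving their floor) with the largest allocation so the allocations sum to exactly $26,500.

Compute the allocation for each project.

Minimums first: Valley Pavilion $2,550; Granite Reservoir $2,650. Balance $21,300.
Balance split over remaining lane-miles 178: North Annex 3,709.55 → $3,700; Redwood Greenway 17,590.45 → $17,600.

Valley Pavilion: $2,550; North Annex: $3,700; Granite Reservoir: $2,650; Redwood Greenway: $17,600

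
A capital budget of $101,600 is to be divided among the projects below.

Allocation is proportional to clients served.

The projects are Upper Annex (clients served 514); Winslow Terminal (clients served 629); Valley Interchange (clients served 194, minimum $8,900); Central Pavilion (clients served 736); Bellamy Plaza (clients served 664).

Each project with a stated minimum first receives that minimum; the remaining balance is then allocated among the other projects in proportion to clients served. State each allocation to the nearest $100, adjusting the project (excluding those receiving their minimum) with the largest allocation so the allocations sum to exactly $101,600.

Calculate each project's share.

Fund the minimums — Valley Interchange $8,900. Residual $92,700.
Residual split over remaining clients served 2,543: Upper Annex 18,736.85 → $18,700; Winslow Terminal 22,928.94 → $22,900; Central Pavilion 26,829.41 → $26,800; Bellamy Plaza 24,204.80 → $24,200.
Rounding difference +$100 applied to Central Pavilion → $26,900.

Upper Annex: $18,700 · Winslow Terminal: $22,900 · Valley Interchange: $8,900 · Central Pavilion: $26,900 · Bellamy Plaza: $24,200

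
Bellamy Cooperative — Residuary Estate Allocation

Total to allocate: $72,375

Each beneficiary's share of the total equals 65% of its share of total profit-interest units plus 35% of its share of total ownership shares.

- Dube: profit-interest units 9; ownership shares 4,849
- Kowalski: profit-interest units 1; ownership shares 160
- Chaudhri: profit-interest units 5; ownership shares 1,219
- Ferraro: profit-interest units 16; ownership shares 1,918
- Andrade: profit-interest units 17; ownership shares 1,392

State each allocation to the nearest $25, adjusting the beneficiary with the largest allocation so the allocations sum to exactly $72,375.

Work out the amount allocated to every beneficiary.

Dube: $21,700; Kowalski: $1,400; Chaudhri: $8,150; Ferraro: $20,775; Andrade: $20,350

Profit-interest units total 48; ownership shares total 9,538.
Composite weights (65% profit-interest units + 35% ownership shares): Dube 0.2998; Kowalski 0.0194; Chaudhri 0.1124; Ferraro 0.2870; Andrade 0.2813.
Proportional shares: Dube 21,698.79; Kowalski 1,405.01; Chaudhri 8,137.84; Ferraro 20,775.12; Andrade 20,358.24.
At nearest $25: Dube $21,700; Kowalski $1,400; Chaudhri $8,150; Ferraro $20,775; Andrade $20,350. Sum = $72,375.
Rounded total matches; no reconciliation needed.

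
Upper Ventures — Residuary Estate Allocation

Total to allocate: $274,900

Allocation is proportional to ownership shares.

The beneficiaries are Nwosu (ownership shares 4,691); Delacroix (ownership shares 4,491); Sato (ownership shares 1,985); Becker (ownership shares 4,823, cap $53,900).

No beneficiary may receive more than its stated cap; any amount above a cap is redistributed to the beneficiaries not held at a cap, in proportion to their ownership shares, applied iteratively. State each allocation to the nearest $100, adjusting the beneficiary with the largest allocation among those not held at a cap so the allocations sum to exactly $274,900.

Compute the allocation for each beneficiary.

Nwosu: $92,800 · Delacroix: $88,900 · Sato: $39,300 · Becker: $53,900

Combined ownership shares = 15,990.
Unconstrained shares: Nwosu 80,647.65; Delacroix 77,209.25; Sato 34,126.11; Becker 82,916.99.
Capped: Becker ($53,900); residual $221,000 reallocated over remaining ownership shares 11,167.
Remaining shares: Nwosu 92,837.02 → $92,800; Delacroix 88,878.93 → $88,900; Sato 39,284.05 → $39,300.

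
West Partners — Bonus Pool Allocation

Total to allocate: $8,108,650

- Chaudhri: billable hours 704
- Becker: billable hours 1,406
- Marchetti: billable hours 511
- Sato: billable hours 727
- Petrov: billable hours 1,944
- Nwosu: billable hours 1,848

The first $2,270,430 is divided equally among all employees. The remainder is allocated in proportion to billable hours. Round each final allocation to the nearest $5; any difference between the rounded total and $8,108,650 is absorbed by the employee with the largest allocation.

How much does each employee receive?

$2,270,430 shared equally gives $378,405 per employee.
Remainder $5,838,220 by billable hours (total 7,140): Chaudhri 575,645.22 → $575,645; Becker 1,149,655.09 → $1,149,655; Marchetti 417,833.39 → $417,835; Sato 594,451.81 → $594,450; Petrov 1,589,565.78 → $1,589,565; Nwosu 1,511,068.71 → $1,511,070.
Totals: Chaudhri $378,405 + $575,645 = $954,050; Becker $378,405 + $1,149,655 = $1,528,060; Marchetti $378,405 + $417,835 = $796,240; Sato $378,405 + $594,450 = $972,855; Petrov $378,405 + $1,589,565 = $1,967,970; Nwosu $378,405 + $1,511,070 = $1,889,475.

Chaudhri: $954,050 · Becker: $1,528,060 · Marchetti: $796,240 · Sato: $972,855 · Petrov: $1,967,970 · Nwosu: $1,889,475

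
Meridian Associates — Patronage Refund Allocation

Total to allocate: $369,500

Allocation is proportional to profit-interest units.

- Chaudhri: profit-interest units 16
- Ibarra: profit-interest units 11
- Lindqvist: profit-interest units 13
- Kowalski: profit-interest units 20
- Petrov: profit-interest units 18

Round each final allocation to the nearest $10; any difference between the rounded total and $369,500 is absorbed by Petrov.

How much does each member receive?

Chaudhri: $75,790 | Ibarra: $52,110 | Lindqvist: $61,580 | Kowalski: $94,740 | Petrov: $85,280

Profit-interest units total: 78.
Raw shares: Chaudhri 16/78 × $369,500 = 75,794.87; Ibarra 11/78 × $369,500 = 52,108.97; Lindqvist 13/78 × $369,500 = 61,583.33; Kowalski 20/78 × $369,500 = 94,743.59; Petrov 18/78 × $369,500 = 85,269.23.
At nearest $10: Chaudhri $75,790; Ibarra $52,110; Lindqvist $61,580; Kowalski $94,740; Petrov $85,270. Sum = $369,490.
Difference $369,500 − $369,490 = +$10 applied to Petrov: Petrov becomes $85,280.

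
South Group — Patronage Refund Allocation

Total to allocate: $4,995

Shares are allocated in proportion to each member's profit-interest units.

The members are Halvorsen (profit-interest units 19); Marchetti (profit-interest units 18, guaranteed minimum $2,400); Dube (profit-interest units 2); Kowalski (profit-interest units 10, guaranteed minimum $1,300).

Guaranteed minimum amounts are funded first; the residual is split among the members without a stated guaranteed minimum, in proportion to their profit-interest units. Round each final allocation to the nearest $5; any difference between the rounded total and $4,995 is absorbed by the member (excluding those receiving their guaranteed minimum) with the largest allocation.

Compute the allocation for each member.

Halvorsen: $1,170; Marchetti: $2,400; Dube: $125; Kowalski: $1,300

Guaranteed amounts: Marchetti $2,400; Kowalski $1,300. Remaining pool $1,295.
Remaining pool split over remaining profit-interest units 21: Halvorsen 1,171.67 → $1,170; Dube 123.33 → $125.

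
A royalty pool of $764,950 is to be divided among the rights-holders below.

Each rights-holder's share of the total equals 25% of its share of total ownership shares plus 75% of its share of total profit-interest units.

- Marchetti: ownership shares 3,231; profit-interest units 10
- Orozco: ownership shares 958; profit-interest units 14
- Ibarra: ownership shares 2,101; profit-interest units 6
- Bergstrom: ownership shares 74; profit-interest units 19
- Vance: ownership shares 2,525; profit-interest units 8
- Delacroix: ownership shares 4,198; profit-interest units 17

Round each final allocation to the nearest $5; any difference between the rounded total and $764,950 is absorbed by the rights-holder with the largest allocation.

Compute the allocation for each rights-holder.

Marchetti: $124,745 · Orozco: $122,540 · Ibarra: $77,220 · Bergstrom: $148,385 · Vance: $98,920 · Delacroix: $193,140

Totals — ownership shares 13,087, profit-interest units 74.
Composite weights (25% ownership shares + 75% profit-interest units): Marchetti 0.1631; Orozco 0.1602; Ibarra 0.1009; Bergstrom 0.1940; Vance 0.1293; Delacroix 0.2525.
Proportional shares: Marchetti 124,742.62; Orozco 122,539.25; Ibarra 77,218.69; Bergstrom 148,385.91; Vance 98,920.25; Delacroix 193,143.28.
Rounded to nearest $5: Marchetti $124,745; Orozco $122,540; Ibarra $77,220; Bergstrom $148,385; Vance $98,920; Delacroix $193,145. Sum = $764,955.
Difference $764,950 − $764,955 = −$5 applied to largest allocation (Delacroix): Delacroix becomes $193,140.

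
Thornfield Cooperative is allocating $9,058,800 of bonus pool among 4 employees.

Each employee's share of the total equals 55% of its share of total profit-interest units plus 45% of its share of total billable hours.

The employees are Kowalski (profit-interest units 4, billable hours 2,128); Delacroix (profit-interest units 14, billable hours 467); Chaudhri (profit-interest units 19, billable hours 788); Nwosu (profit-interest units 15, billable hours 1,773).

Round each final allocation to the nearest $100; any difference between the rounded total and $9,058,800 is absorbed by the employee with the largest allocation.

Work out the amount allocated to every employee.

Profit-interest units total 52; billable hours total 5,156.
Blended shares (55% profit-interest units + 45% billable hours): Kowalski 0.2280; Delacroix 0.1888; Chaudhri 0.2697; Nwosu 0.3134.
Raw shares: Kowalski 2,065,705.89; Delacroix 1,710,620.88; Chaudhri 2,443,482.50; Nwosu 2,838,990.73.
Rounded to nearest $100: Kowalski $2,065,700; Delacroix $1,710,600; Chaudhri $2,443,500; Nwosu $2,839,000. Sum = $9,058,800.
Sum already equals the total — no adjustment.

Kowalski: $2,065,700; Delacroix: $1,710,600; Chaudhri: $2,443,500; Nwosu: $2,839,000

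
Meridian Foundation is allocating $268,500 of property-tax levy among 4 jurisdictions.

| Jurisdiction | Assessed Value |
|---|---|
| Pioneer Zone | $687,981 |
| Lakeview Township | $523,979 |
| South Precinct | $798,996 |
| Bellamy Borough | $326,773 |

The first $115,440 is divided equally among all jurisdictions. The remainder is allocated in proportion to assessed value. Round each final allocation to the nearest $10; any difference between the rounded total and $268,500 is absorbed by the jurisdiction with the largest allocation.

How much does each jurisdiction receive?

Equal tier: $115,440 ÷ 4 = $28,860 apiece.
Remainder $153,060 by assessed value (total 2,337,729): Pioneer Zone 45,044.73 → $45,040; Lakeview Township 34,306.90 → $34,310; South Precinct 52,313.30 → $52,310; Bellamy Borough 21,395.07 → $21,400.
Totals: Pioneer Zone $28,860 + $45,040 = $73,900; Lakeview Township $28,860 + $34,310 = $63,170; South Precinct $28,860 + $52,310 = $81,170; Bellamy Borough $28,860 + $21,400 = $50,260.

Pioneer Zone: $73,900 · Lakeview Township: $63,170 · South Precinct: $81,170 · Bellamy Borough: $50,260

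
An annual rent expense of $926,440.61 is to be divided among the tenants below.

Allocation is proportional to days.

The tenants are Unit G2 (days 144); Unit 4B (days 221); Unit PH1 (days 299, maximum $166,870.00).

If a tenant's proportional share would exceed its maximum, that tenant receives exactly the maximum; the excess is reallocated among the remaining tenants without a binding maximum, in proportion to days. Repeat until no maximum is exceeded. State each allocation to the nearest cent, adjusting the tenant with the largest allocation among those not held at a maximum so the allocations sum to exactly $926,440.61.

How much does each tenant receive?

Unit G2: $299,666.21 | Unit 4B: $459,904.40 | Unit PH1: $166,870.00

Combined days = 664.
Proportional shares (ignoring caps): Unit G2 200,914.8311; Unit 4B 308,348.4560; Unit PH1 417,177.3229.
Capped: Unit PH1 ($166,870.00); remaining pool $759,570.61 reallocated over remaining days 365.
Remaining shares: Unit G2 299,666.2133 → $299,666.21; Unit 4B 459,904.3967 → $459,904.40.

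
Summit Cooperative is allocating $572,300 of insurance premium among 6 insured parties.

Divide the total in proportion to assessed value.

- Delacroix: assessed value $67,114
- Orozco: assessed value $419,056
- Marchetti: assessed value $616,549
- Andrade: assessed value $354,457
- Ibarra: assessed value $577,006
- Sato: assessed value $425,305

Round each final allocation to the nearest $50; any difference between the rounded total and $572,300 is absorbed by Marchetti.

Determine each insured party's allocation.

Assessed value total: 2,459,487.
Pro-rata amounts: Delacroix 67,114/2,459,487 × $572,300 = 15,616.81; Orozco 419,056/2,459,487 × $572,300 = 97,510.48; Marchetti 616,549/2,459,487 × $572,300 = 143,465.28; Andrade 354,457/2,459,487 × $572,300 = 82,478.88; Ibarra 577,006/2,459,487 × $572,300 = 134,263.99; Sato 425,305/2,459,487 × $572,300 = 98,964.56.
Rounded to nearest $50: Delacroix $15,600; Orozco $97,500; Marchetti $143,450; Andrade $82,500; Ibarra $134,250; Sato $98,950. Sum = $572,250.
Difference $572,300 − $572,250 = +$50 applied to Marchetti: Marchetti becomes $143,500.

Delacroix: $15,600 · Orozco: $97,500 · Marchetti: $143,500 · Andrade: $82,500 · Ibarra: $134,250 · Sato: $98,950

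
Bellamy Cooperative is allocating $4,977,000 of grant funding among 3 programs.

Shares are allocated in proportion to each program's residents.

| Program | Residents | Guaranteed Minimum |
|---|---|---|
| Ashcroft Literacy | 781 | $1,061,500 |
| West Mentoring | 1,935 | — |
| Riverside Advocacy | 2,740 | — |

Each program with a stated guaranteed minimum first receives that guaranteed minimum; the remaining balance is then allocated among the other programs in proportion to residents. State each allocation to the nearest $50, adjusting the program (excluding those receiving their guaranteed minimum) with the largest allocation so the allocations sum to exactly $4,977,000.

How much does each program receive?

Ashcroft Literacy: $1,061,500 · West Mentoring: $1,620,650 · Riverside Advocacy: $2,294,850

Fund the minimums — Ashcroft Literacy $1,061,500. Residual $3,915,500.
Residual split over remaining residents 4,675: West Mentoring 1,620,640.11 → $1,620,650; Riverside Advocacy 2,294,859.89 → $2,294,850.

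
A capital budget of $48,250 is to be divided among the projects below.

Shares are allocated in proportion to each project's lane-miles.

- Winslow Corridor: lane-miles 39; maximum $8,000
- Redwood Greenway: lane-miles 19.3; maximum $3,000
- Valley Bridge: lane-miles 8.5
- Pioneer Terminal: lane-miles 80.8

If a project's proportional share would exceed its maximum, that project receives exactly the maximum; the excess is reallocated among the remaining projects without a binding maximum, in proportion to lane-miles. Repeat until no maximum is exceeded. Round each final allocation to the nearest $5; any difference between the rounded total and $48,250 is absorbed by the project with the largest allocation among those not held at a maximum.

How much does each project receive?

Winslow Corridor: $8,000 · Redwood Greenway: $3,000 · Valley Bridge: $3,545 · Pioneer Terminal: $33,705

Combined lane-miles = 147.6.
Proportional shares (ignoring caps): Winslow Corridor 12,748.98; Redwood Greenway 6,309.11; Valley Bridge 2,778.62; Pioneer Terminal 26,413.28.
Capped: Winslow Corridor ($8,000), Redwood Greenway ($3,000); residual $37,250 reallocated over remaining lane-miles 89.3.
Remaining shares: Valley Bridge 3,545.63 → $3,545; Pioneer Terminal 33,704.37 → $33,705.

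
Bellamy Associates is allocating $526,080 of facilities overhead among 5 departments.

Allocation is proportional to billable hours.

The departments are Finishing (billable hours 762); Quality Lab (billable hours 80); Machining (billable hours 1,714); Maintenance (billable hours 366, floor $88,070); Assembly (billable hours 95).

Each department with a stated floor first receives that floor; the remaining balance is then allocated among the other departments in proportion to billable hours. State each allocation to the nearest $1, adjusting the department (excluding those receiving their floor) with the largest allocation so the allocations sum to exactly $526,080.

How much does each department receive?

Fund the minimums — Maintenance $88,070. Residual $438,010.
Residual split over remaining billable hours 2,651: Finishing 125,901.03 → $125,901; Quality Lab 13,217.96 → $13,218; Machining 283,194.70 → $283,195; Assembly 15,696.32 → $15,696.

Finishing: $125,901; Quality Lab: $13,218; Machining: $283,195; Maintenance: $88,070; Assembly: $15,696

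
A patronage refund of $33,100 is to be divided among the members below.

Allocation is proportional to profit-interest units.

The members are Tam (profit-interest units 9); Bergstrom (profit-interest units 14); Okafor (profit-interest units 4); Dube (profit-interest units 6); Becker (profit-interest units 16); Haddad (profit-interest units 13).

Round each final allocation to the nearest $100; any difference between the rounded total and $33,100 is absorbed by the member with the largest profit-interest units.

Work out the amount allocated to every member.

Tam: $4,800 · Bergstrom: $7,500 · Okafor: $2,100 · Dube: $3,200 · Becker: $8,600 · Haddad: $6,900

Profit-interest units total: 9 + 14 + 4 + 6 + 16 + 13 = 62.
Proportional shares: Tam 4,804.84; Bergstrom 7,474.19; Okafor 2,135.48; Dube 3,203.23; Becker 8,541.94; Haddad 6,940.32.
After rounding ($100): Tam $4,800; Bergstrom $7,500; Okafor $2,100; Dube $3,200; Becker $8,500; Haddad $6,900. Sum = $33,000.
Difference $33,100 − $33,000 = +$100 applied to largest profit-interest units (Becker): Becker becomes $8,600.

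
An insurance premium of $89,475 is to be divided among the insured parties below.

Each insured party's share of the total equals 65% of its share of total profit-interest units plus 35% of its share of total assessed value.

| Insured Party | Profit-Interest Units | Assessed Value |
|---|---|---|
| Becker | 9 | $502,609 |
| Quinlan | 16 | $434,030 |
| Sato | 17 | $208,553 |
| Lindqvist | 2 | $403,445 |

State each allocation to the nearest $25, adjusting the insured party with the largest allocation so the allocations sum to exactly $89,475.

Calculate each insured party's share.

Profit-interest units total 44; assessed value total 1,548,637.
Combined weights (65% profit-interest units + 35% assessed value): Becker 0.2465; Quinlan 0.3345; Sato 0.2983; Lindqvist 0.1207.
Proportional shares: Becker 22,059.77; Quinlan 29,925.51; Sato 26,687.75; Lindqvist 10,801.97.
Rounded to nearest $25: Becker $22,050; Quinlan $29,925; Sato $26,700; Lindqvist $10,800. Sum = $89,475.
Sum already equals the total — no adjustment.

Becker: $22,050; Quinlan: $29,925; Sato: $26,700; Lindqvist: $10,800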